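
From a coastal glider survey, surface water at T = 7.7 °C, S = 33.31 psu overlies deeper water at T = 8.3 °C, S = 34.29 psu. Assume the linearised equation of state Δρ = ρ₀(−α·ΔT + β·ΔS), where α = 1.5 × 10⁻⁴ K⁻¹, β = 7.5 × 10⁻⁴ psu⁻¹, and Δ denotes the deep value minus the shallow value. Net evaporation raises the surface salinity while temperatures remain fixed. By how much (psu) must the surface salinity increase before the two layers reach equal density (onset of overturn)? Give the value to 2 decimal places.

0.86 psu

Neutral buoyancy requires −α(T_deep − T_surf) + β(S_deep − S_surf′) = 0.
S_surf′ = S_deep − (α/β)·ΔT = 34.29 − (1.5 × 10⁻⁴/7.5 × 10⁻⁴)·(+0.6) = 34.1700 psu.
Increase required: 34.1700 − 33.31 = 0.8600 psu.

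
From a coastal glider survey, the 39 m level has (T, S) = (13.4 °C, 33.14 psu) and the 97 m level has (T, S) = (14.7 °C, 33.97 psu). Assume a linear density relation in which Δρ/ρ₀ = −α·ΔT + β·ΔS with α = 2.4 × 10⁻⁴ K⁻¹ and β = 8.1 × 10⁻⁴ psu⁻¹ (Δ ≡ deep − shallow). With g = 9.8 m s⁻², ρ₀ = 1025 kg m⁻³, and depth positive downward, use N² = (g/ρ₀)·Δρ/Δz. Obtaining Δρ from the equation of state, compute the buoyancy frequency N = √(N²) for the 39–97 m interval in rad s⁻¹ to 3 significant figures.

7.80 × 10⁻³ rad s⁻¹

ΔT = +1.3 K, ΔS = +0.83 psu (deep − shallow).
Δρ/ρ₀ = −αΔT + βΔS = -3.12 × 10⁻⁴ + 6.723 × 10⁻⁴ = 3.603 × 10⁻⁴, so Δρ ≈ 0.3693 kg m⁻³.
N² = (g/ρ₀)·Δρ/Δz = g·(Δρ/ρ₀)/Δz = 9.8 × 3.603 × 10⁻⁴ / 58 = 6.0878 × 10⁻⁵ s⁻².
N = √(6.0878 × 10⁻⁵) = 7.8024 × 10⁻³ rad s⁻¹ ≈ 7.80 × 10⁻³ rad s⁻¹.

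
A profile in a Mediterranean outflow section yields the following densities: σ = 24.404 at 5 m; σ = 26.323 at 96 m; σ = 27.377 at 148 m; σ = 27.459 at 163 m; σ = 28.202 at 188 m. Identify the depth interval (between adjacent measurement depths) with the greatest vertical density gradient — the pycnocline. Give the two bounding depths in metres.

Compute the density gradient over each adjacent pair:
  5–96 m: Δρ/Δz = 1.919/91 = 0.021 kg m⁻⁴
  96–148 m: Δρ/Δz = 1.054/52 = 0.020 kg m⁻⁴
  148–163 m: Δρ/Δz = 0.082/15 = 5.5 × 10⁻³ kg m⁻⁴
  163–188 m: Δρ/Δz = 0.743/25 = 0.030 kg m⁻⁴
The largest gradient is in the 163–188 m interval — the pycnocline.

163–188 m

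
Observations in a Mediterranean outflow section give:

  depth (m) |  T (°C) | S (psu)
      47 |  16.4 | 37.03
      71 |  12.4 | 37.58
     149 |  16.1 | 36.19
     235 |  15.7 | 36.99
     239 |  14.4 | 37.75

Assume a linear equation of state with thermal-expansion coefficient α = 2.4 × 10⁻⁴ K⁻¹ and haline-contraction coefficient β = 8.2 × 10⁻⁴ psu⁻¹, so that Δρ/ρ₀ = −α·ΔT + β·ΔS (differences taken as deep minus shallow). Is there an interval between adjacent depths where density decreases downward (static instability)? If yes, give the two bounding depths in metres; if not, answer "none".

71–149 m

Evaluate Δρ/ρ₀ = −αΔT + βΔS across each adjacent pair:
  47–71 m: −αΔT+βΔS = −(2.4 × 10⁻⁴)(-4.0)+(8.2 × 10⁻⁴)(+0.55) = 1.4 × 10⁻³ → stable
  71–149 m: −αΔT+βΔS = −(2.4 × 10⁻⁴)(+3.7)+(8.2 × 10⁻⁴)(-1.39) = -2.0 × 10⁻³ → UNSTABLE
  149–235 m: −αΔT+βΔS = −(2.4 × 10⁻⁴)(-0.4)+(8.2 × 10⁻⁴)(+0.80) = 7.5 × 10⁻⁴ → stable
  235–239 m: −αΔT+βΔS = −(2.4 × 10⁻⁴)(-1.3)+(8.2 × 10⁻⁴)(+0.76) = 9.4 × 10⁻⁴ → stable
The 71–149 m interval has Δρ < 0: lighter water underlies denser water.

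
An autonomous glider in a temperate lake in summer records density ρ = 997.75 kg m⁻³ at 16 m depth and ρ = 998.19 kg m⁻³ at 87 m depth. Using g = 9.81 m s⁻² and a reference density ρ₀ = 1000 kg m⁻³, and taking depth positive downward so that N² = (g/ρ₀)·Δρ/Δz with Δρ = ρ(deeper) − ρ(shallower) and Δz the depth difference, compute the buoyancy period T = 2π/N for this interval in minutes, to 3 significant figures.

13.4 min

Δρ = 998.19 − 997.75 = 0.44 kg m⁻³ over Δz = 87 − 16 = 71 m.
N² = (9.81/1000) × (0.44/71) = 6.0794 × 10⁻⁵ s⁻².
N = √(6.0794 × 10⁻⁵) = 7.7971 × 10⁻³ rad s⁻¹, so T = 2π/N = 805.84 s = 13.431 min ≈ 13.4 min.
N² > 0, so the interval is statically stable.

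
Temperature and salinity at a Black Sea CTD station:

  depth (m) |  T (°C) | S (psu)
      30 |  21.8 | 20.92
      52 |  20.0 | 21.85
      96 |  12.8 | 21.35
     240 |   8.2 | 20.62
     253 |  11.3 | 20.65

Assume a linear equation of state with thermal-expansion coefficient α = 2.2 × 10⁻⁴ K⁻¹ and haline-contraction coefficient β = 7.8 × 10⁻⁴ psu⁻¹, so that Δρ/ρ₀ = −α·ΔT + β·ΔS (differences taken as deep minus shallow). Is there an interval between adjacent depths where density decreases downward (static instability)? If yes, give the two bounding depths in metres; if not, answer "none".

Evaluate Δρ/ρ₀ = −αΔT + βΔS across each adjacent pair:
  30–52 m: −αΔT+βΔS = −(2.2 × 10⁻⁴)(-1.8)+(7.8 × 10⁻⁴)(+0.93) = 1.1 × 10⁻³ → stable
  52–96 m: −αΔT+βΔS = −(2.2 × 10⁻⁴)(-7.2)+(7.8 × 10⁻⁴)(-0.50) = 1.2 × 10⁻³ → stable
  96–240 m: −αΔT+βΔS = −(2.2 × 10⁻⁴)(-4.6)+(7.8 × 10⁻⁴)(-0.73) = 4.4 × 10⁻⁴ → stable
  240–253 m: −αΔT+βΔS = −(2.2 × 10⁻⁴)(+3.1)+(7.8 × 10⁻⁴)(+0.03) = -6.6 × 10⁻⁴ → UNSTABLE
The 240–253 m interval has Δρ < 0: lighter water underlies denser water.

240–253 m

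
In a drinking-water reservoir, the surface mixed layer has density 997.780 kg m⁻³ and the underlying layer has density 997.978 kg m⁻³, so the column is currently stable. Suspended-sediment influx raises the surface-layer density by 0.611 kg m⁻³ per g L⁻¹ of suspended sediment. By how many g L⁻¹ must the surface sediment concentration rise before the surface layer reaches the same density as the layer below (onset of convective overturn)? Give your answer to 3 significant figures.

0.324 g L⁻¹

Density deficit of the surface layer: 997.978 − 997.780 = 0.198 kg m⁻³.
Required change = 0.198 / 0.611 = 0.324 g L⁻¹.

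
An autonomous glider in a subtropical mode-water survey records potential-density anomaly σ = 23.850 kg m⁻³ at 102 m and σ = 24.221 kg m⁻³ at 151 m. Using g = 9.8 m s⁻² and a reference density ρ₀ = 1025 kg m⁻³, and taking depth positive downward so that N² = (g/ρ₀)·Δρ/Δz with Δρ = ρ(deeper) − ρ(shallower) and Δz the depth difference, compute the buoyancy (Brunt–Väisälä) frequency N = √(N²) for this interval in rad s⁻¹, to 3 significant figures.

Δρ = 1024.221 − 1023.850 = 0.371 kg m⁻³ over Δz = 151 − 102 = 49 m.
N² = (9.8/1025) × (0.371/49) = 7.2390 × 10⁻⁵ s⁻².
N = √(7.2390 × 10⁻⁵) = 8.5082 × 10⁻³ rad s⁻¹ ≈ 8.51 × 10⁻³ rad s⁻¹.

8.51 × 10⁻³ rad s⁻¹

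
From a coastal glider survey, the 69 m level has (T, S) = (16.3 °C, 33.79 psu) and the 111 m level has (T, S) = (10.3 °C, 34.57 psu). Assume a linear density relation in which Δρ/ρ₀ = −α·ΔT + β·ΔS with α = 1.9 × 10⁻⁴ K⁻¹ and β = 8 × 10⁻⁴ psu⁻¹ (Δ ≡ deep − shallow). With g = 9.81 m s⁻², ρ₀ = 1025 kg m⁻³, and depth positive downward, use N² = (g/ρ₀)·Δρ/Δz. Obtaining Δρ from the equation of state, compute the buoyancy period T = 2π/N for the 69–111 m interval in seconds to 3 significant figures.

310 s

ΔT = -6.0 K, ΔS = +0.78 psu (deep − shallow).
Δρ/ρ₀ = −αΔT + βΔS = 1.14 × 10⁻³ + 6.24 × 10⁻⁴ = 1.764 × 10⁻³, so Δρ ≈ 1.808 kg m⁻³.
N² = (g/ρ₀)·Δρ/Δz = g·(Δρ/ρ₀)/Δz = 9.81 × 1.764 × 10⁻³ / 42 = 4.1202 × 10⁻⁴ s⁻².
N = √(4.1202 × 10⁻⁴) = 0.020298 rad s⁻¹ → T = 2π/N = 309.55 s ≈ 310 s.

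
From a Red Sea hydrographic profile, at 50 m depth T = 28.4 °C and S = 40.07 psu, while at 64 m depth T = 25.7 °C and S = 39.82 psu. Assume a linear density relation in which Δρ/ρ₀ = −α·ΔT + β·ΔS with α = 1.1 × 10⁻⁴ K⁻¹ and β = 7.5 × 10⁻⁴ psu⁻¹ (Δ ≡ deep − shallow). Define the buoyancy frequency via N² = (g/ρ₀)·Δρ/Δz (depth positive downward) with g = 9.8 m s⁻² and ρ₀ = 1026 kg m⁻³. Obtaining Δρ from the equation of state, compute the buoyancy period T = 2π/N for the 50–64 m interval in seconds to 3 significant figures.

718 s

ΔT = -2.7 K, ΔS = -0.25 psu (deep − shallow).
Δρ/ρ₀ = −αΔT + βΔS = 2.97 × 10⁻⁴ − 1.875 × 10⁻⁴ = 1.095 × 10⁻⁴, so Δρ ≈ 0.1123 kg m⁻³.
N² = (g/ρ₀)·Δρ/Δz = g·(Δρ/ρ₀)/Δz = 9.8 × 1.095 × 10⁻⁴ / 14 = 7.6650 × 10⁻⁵ s⁻².
N = √(7.6650 × 10⁻⁵) = 8.7550 × 10⁻³ rad s⁻¹ → T = 2π/N = 717.67 s ≈ 718 s.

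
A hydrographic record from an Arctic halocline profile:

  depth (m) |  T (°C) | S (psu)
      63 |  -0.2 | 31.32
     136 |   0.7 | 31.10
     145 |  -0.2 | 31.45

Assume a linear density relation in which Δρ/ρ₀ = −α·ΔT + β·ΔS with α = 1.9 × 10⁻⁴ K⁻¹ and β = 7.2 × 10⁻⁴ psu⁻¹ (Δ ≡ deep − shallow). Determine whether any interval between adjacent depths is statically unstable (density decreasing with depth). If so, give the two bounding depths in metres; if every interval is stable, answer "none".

63–136 m

Evaluate Δρ/ρ₀ = −αΔT + βΔS across each adjacent pair:
  63–136 m: −αΔT+βΔS = −(1.9 × 10⁻⁴)(+0.9)+(7.2 × 10⁻⁴)(-0.22) = -3.3 × 10⁻⁴ → UNSTABLE
  136–145 m: −αΔT+βΔS = −(1.9 × 10⁻⁴)(-0.9)+(7.2 × 10⁻⁴)(+0.35) = 4.2 × 10⁻⁴ → stable
The 63–136 m interval has Δρ < 0: lighter water underlies denser water.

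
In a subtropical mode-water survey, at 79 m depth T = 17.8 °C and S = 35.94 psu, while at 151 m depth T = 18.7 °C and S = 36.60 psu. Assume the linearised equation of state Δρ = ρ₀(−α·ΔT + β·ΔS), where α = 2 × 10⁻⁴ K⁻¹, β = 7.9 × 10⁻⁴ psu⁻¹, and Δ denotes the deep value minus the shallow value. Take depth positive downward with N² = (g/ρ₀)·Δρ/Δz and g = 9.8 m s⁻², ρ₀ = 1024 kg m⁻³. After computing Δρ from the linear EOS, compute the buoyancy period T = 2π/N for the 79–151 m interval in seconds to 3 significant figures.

922 s

ΔT = +0.9 K, ΔS = +0.66 psu (deep − shallow).
Δρ/ρ₀ = −αΔT + βΔS = -1.80 × 10⁻⁴ + 5.214 × 10⁻⁴ = 3.414 × 10⁻⁴, so Δρ ≈ 0.3496 kg m⁻³.
N² = (g/ρ₀)·Δρ/Δz = g·(Δρ/ρ₀)/Δz = 9.8 × 3.414 × 10⁻⁴ / 72 = 4.6468 × 10⁻⁵ s⁻².
N = √(4.6468 × 10⁻⁵) = 6.8167 × 10⁻³ rad s⁻¹ → T = 2π/N = 921.73 s ≈ 922 s.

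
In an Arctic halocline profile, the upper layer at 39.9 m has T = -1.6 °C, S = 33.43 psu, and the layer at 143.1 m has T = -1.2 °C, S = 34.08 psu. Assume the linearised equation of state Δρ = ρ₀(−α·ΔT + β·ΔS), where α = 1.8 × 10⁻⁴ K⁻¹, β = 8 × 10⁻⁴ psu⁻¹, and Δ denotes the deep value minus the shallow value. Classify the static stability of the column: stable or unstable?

ΔT = -1.2 − -1.6 = +0.4 K and ΔS = 34.08 − 33.43 = +0.65 psu (deep − shallow).
−αΔT = -7.20 × 10⁻⁵; βΔS = 5.20 × 10⁻⁴; sum Δρ/ρ₀ = 4.48 × 10⁻⁴.
Δρ/ρ₀ > 0, so Δρ > 0: deeper water is denser → statically stable.

stable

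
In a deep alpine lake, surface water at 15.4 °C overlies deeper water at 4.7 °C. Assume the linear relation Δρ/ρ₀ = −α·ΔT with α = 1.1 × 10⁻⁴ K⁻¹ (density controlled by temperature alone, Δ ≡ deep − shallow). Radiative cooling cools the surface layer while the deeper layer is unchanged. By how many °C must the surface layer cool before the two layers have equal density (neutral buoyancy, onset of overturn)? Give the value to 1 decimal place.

10.7 °C

With temperature the only control, equal density requires T_surf′ = T_deep.
T_surf′ = 4.7 °C.
Cooling required: 15.4 − 4.7 = 10.7 °C.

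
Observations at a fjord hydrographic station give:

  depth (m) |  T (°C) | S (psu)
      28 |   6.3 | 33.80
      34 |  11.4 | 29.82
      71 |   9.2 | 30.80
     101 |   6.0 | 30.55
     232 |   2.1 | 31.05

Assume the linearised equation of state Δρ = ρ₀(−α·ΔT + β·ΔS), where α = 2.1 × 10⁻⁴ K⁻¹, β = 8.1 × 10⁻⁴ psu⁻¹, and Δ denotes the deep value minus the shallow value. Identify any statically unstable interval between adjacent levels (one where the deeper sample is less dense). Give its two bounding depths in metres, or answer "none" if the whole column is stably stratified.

28–34 m

Evaluate Δρ/ρ₀ = −αΔT + βΔS across each adjacent pair:
  28–34 m: −αΔT+βΔS = −(2.1 × 10⁻⁴)(+5.1)+(8.1 × 10⁻⁴)(-3.98) = -4.3 × 10⁻³ → UNSTABLE
  34–71 m: −αΔT+βΔS = −(2.1 × 10⁻⁴)(-2.2)+(8.1 × 10⁻⁴)(+0.98) = 1.3 × 10⁻³ → stable
  71–101 m: −αΔT+βΔS = −(2.1 × 10⁻⁴)(-3.2)+(8.1 × 10⁻⁴)(-0.25) = 4.7 × 10⁻⁴ → stable
  101–232 m: −αΔT+βΔS = −(2.1 × 10⁻⁴)(-3.9)+(8.1 × 10⁻⁴)(+0.50) = 1.2 × 10⁻³ → stable
The 28–34 m interval has Δρ < 0: lighter water underlies denser water.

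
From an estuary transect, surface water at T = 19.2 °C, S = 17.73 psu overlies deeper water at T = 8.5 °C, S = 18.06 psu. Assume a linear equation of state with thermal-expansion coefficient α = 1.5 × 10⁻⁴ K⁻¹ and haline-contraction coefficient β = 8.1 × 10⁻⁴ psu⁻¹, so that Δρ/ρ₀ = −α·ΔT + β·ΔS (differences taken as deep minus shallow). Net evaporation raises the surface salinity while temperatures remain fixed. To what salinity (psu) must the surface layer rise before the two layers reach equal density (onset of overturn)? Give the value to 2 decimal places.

Neutral buoyancy requires −α(T_deep − T_surf) + β(S_deep − S_surf′) = 0.
S_surf′ = S_deep − (α/β)·ΔT = 18.06 − (1.5 × 10⁻⁴/8.1 × 10⁻⁴)·(-10.7) = 20.0415 psu.
Increase required: 20.0415 − 17.73 = 2.3115 psu.

20.04 psu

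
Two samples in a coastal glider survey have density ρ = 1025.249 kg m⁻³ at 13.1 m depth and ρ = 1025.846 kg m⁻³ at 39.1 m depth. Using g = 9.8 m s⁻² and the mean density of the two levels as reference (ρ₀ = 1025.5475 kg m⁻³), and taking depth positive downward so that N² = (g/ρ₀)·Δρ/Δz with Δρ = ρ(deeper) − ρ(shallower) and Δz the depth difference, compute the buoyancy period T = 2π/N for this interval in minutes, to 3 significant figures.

7.07 min

Δρ = 1025.846 − 1025.249 = 0.597 kg m⁻³ over Δz = 39.1 − 13.1 = 26 m.
N² = (9.8/1025.5475) × (0.597/26) = 2.1942 × 10⁻⁴ s⁻².
N = √(2.1942 × 10⁻⁴) = 0.014813 rad s⁻¹, so T = 2π/N = 424.17 s = 7.0695 min ≈ 7.07 min.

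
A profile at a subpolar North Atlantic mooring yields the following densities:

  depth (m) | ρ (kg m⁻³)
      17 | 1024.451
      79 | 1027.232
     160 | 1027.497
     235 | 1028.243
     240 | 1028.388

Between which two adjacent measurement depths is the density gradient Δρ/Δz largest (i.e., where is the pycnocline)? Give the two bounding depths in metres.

17–79 m

Compute the density gradient over each adjacent pair:
  17–79 m: Δρ/Δz = 2.781/62 = 0.045 kg m⁻⁴
  79–160 m: Δρ/Δz = 0.265/81 = 3.3 × 10⁻³ kg m⁻⁴
  160–235 m: Δρ/Δz = 0.746/75 = 9.9 × 10⁻³ kg m⁻⁴
  235–240 m: Δρ/Δz = 0.145/5 = 0.029 kg m⁻⁴
The largest gradient is in the 17–79 m interval — the pycnocline.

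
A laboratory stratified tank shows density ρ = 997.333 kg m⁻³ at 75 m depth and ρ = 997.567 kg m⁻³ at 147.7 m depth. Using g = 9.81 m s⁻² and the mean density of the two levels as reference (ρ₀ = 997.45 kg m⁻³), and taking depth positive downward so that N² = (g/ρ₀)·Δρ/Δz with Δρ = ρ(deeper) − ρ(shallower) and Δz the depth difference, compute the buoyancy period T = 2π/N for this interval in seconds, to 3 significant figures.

Δρ = 997.567 − 997.333 = 0.234 kg m⁻³ over Δz = 147.7 − 75 = 72.7 m.
N² = (9.81/997.45) × (0.234/72.7) = 3.1656 × 10⁻⁵ s⁻².
N = √(3.1656 × 10⁻⁵) = 5.6264 × 10⁻³ rad s⁻¹, so T = 2π/N = 1.1167 × 10³ s ≈ 1.12 × 10³ s.

1.12 × 10³ s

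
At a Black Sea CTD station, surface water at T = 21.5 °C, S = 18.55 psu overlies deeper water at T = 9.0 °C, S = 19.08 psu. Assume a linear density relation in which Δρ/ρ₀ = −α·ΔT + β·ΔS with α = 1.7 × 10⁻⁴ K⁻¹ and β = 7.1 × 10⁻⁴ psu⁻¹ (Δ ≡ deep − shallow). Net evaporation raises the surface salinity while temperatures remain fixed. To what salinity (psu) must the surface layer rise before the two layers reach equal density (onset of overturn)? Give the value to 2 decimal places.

Neutral buoyancy requires −α(T_deep − T_surf) + β(S_deep − S_surf′) = 0.
S_surf′ = S_deep − (α/β)·ΔT = 19.08 − (1.7 × 10⁻⁴/7.1 × 10⁻⁴)·(-12.5) = 22.0730 psu.
Increase required: 22.0730 − 18.55 = 3.5230 psu.

22.07 psu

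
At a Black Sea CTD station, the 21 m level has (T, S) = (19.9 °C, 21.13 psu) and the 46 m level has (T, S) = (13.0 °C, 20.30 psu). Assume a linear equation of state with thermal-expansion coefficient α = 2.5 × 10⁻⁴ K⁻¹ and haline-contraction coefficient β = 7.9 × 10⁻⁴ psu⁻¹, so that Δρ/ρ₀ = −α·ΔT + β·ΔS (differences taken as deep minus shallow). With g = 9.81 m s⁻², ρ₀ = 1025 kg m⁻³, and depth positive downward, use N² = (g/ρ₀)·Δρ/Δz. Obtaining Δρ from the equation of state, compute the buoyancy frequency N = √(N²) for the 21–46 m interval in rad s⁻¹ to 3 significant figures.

0.0205 rad s⁻¹

ΔT = -6.9 K, ΔS = -0.83 psu (deep − shallow).
Δρ/ρ₀ = −αΔT + βΔS = 1.725 × 10⁻³ − 6.557 × 10⁻⁴ = 1.0693 × 10⁻³, so Δρ ≈ 1.096 kg m⁻³.
N² = (g/ρ₀)·Δρ/Δz = g·(Δρ/ρ₀)/Δz = 9.81 × 1.0693 × 10⁻³ / 25 = 4.1959 × 10⁻⁴ s⁻².
N = √(4.1959 × 10⁻⁴) = 0.020484 rad s⁻¹ ≈ 0.0205 rad s⁻¹.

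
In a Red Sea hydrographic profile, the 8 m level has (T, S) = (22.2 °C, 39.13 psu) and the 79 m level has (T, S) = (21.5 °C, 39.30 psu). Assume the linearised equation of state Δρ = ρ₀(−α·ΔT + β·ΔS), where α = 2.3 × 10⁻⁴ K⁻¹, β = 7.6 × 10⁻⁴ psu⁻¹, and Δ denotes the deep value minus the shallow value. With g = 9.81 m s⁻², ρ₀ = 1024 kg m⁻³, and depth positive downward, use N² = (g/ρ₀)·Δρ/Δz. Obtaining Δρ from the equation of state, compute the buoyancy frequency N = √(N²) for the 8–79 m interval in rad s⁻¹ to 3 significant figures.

ΔT = -0.7 K, ΔS = +0.17 psu (deep − shallow).
Δρ/ρ₀ = −αΔT + βΔS = 1.61 × 10⁻⁴ + 1.292 × 10⁻⁴ = 2.902 × 10⁻⁴, so Δρ ≈ 0.2972 kg m⁻³.
N² = (g/ρ₀)·Δρ/Δz = g·(Δρ/ρ₀)/Δz = 9.81 × 2.902 × 10⁻⁴ / 71 = 4.0097 × 10⁻⁵ s⁻².
N = √(4.0097 × 10⁻⁵) = 6.3322 × 10⁻³ rad s⁻¹ ≈ 6.33 × 10⁻³ rad s⁻¹.

6.33 × 10⁻³ rad s⁻¹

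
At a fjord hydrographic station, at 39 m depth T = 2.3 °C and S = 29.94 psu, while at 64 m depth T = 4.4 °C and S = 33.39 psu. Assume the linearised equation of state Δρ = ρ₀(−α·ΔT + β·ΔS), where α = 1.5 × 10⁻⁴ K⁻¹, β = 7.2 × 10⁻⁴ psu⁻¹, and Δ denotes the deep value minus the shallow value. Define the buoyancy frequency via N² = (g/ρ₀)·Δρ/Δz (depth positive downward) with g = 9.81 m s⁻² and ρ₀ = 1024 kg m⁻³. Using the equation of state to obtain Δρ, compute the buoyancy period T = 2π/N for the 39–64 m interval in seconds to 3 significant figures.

ΔT = +2.1 K, ΔS = +3.45 psu (deep − shallow).
Δρ/ρ₀ = −αΔT + βΔS = -3.15 × 10⁻⁴ + 2.484 × 10⁻³ = 2.169 × 10⁻³, so Δρ ≈ 2.221 kg m⁻³.
N² = (g/ρ₀)·Δρ/Δz = g·(Δρ/ρ₀)/Δz = 9.81 × 2.169 × 10⁻³ / 25 = 8.5112 × 10⁻⁴ s⁻².
N = √(8.5112 × 10⁻⁴) = 0.029174 rad s⁻¹ → T = 2π/N = 215.37 s ≈ 215 s.

215 s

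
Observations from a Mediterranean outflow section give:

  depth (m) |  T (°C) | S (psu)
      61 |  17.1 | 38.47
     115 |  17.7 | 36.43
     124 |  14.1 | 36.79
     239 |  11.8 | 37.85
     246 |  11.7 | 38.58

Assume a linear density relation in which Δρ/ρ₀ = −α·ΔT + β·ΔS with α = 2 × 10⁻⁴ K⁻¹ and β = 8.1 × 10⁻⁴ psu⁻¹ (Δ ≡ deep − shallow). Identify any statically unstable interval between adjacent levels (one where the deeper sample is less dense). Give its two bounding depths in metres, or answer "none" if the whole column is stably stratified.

Evaluate Δρ/ρ₀ = −αΔT + βΔS across each adjacent pair:
  61–115 m: −αΔT+βΔS = −(2 × 10⁻⁴)(+0.6)+(8.1 × 10⁻⁴)(-2.04) = -1.8 × 10⁻³ → UNSTABLE
  115–124 m: −αΔT+βΔS = −(2 × 10⁻⁴)(-3.6)+(8.1 × 10⁻⁴)(+0.36) = 1.0 × 10⁻³ → stable
  124–239 m: −αΔT+βΔS = −(2 × 10⁻⁴)(-2.3)+(8.1 × 10⁻⁴)(+1.06) = 1.3 × 10⁻³ → stable
  239–246 m: −αΔT+βΔS = −(2 × 10⁻⁴)(-0.1)+(8.1 × 10⁻⁴)(+0.73) = 6.1 × 10⁻⁴ → stable
The 61–115 m interval has Δρ < 0: lighter water underlies denser water.

61–115 m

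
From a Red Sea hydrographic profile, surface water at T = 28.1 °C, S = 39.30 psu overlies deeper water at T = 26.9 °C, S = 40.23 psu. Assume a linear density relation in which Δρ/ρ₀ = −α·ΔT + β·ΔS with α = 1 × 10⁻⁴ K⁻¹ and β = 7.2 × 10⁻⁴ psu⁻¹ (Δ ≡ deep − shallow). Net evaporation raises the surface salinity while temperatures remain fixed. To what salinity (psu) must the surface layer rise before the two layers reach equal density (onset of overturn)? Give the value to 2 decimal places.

40.40 psu

Neutral buoyancy requires −α(T_deep − T_surf) + β(S_deep − S_surf′) = 0.
S_surf′ = S_deep − (α/β)·ΔT = 40.23 − (1 × 10⁻⁴/7.2 × 10⁻⁴)·(-1.2) = 40.3967 psu.
Increase required: 40.3967 − 39.30 = 1.0967 psu.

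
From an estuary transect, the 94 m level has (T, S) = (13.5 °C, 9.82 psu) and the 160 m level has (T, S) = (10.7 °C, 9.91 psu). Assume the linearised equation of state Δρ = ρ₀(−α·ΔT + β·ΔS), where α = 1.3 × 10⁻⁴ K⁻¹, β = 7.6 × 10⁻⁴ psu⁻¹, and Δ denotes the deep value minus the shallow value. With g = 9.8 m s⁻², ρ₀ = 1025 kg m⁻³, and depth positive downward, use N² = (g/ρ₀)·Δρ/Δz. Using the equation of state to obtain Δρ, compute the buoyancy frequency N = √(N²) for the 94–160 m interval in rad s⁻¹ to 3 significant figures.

ΔT = -2.8 K, ΔS = +0.09 psu (deep − shallow).
Δρ/ρ₀ = −αΔT + βΔS = 3.64 × 10⁻⁴ + 6.84 × 10⁻⁵ = 4.324 × 10⁻⁴, so Δρ ≈ 0.4432 kg m⁻³.
N² = (g/ρ₀)·Δρ/Δz = g·(Δρ/ρ₀)/Δz = 9.8 × 4.324 × 10⁻⁴ / 66 = 6.4205 × 10⁻⁵ s⁻².
N = √(6.4205 × 10⁻⁵) = 8.0128 × 10⁻³ rad s⁻¹ ≈ 8.01 × 10⁻³ rad s⁻¹.

8.01 × 10⁻³ rad s⁻¹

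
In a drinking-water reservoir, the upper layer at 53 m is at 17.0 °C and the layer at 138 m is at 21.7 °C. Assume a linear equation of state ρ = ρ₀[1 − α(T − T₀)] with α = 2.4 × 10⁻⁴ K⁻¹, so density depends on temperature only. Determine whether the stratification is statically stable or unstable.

unstable

ΔT = 21.7 − 17.0 = +4.7 K, so Δρ/ρ₀ = −αΔT = -1.128 × 10⁻³.
Δρ/ρ₀ < 0, so Δρ < 0: deeper water is lighter → statically unstable; the column would overturn.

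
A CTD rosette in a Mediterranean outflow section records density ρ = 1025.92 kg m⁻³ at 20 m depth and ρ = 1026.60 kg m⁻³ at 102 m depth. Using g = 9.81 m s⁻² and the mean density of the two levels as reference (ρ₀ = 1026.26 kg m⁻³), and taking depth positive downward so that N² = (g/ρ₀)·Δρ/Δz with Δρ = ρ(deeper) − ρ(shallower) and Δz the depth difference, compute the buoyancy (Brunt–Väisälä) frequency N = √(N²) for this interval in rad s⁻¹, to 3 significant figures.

Δρ = 1026.60 − 1025.92 = 0.68 kg m⁻³ over Δz = 102 − 20 = 82 m.
N² = (9.81/1026.26) × (0.68/82) = 7.9270 × 10⁻⁵ s⁻².
N = √(7.9270 × 10⁻⁵) = 8.9034 × 10⁻³ rad s⁻¹ ≈ 8.90 × 10⁻³ rad s⁻¹.

8.90 × 10⁻³ rad s⁻¹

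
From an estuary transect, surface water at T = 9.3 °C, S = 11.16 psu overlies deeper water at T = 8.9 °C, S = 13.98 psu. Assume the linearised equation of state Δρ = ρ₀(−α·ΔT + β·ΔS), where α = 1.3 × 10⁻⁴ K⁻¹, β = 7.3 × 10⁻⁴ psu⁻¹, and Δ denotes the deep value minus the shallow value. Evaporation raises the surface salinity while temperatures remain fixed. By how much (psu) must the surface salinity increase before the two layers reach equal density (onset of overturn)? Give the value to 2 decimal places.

2.89 psu

Neutral buoyancy requires −α(T_deep − T_surf) + β(S_deep − S_surf′) = 0.
S_surf′ = S_deep − (α/β)·ΔT = 13.98 − (1.3 × 10⁻⁴/7.3 × 10⁻⁴)·(-0.4) = 14.0512 psu.
Increase required: 14.0512 − 11.16 = 2.8912 psu.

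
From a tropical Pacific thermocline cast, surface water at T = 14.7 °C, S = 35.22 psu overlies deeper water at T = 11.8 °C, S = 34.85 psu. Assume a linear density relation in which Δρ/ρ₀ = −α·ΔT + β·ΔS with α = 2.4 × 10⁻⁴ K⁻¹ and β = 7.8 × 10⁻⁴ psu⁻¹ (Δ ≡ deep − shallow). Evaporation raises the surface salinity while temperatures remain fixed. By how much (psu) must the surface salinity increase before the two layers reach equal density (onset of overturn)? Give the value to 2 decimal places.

Neutral buoyancy requires −α(T_deep − T_surf) + β(S_deep − S_surf′) = 0.
S_surf′ = S_deep − (α/β)·ΔT = 34.85 − (2.4 × 10⁻⁴/7.8 × 10⁻⁴)·(-2.9) = 35.7423 psu.
Increase required: 35.7423 − 35.22 = 0.5223 psu.

0.52 psu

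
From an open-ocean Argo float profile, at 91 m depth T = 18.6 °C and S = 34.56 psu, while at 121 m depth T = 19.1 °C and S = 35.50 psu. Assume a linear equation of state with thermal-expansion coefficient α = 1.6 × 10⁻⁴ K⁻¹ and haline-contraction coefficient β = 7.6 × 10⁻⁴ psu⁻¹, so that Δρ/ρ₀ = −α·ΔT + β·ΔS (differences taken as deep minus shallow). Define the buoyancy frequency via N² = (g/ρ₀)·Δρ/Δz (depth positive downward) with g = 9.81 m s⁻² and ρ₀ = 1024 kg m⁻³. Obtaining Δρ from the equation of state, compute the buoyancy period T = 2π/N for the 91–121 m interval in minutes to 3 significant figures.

7.27 min

ΔT = +0.5 K, ΔS = +0.94 psu (deep − shallow).
Δρ/ρ₀ = −αΔT + βΔS = -8.00 × 10⁻⁵ + 7.144 × 10⁻⁴ = 6.344 × 10⁻⁴, so Δρ ≈ 0.6496 kg m⁻³.
N² = (g/ρ₀)·Δρ/Δz = g·(Δρ/ρ₀)/Δz = 9.81 × 6.344 × 10⁻⁴ / 30 = 2.0745 × 10⁻⁴ s⁻².
N = √(2.0745 × 10⁻⁴) = 0.014403 rad s⁻¹ → T = 2π/N = 436.24 s = 7.2707 min ≈ 7.27 min.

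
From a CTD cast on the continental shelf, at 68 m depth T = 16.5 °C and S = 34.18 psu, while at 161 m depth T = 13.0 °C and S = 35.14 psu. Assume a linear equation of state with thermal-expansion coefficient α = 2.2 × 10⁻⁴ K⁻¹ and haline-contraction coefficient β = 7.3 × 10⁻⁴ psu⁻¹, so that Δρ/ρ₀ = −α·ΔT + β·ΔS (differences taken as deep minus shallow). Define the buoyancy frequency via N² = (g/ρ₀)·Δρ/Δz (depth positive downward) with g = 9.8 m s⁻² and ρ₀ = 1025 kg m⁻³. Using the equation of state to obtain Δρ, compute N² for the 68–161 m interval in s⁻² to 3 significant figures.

1.55 × 10⁻⁴ s⁻²

ΔT = -3.5 K, ΔS = +0.96 psu (deep − shallow).
Δρ/ρ₀ = −αΔT + βΔS = 7.70 × 10⁻⁴ + 7.008 × 10⁻⁴ = 1.4708 × 10⁻³, so Δρ ≈ 1.508 kg m⁻³.
N² = (g/ρ₀)·Δρ/Δz = g·(Δρ/ρ₀)/Δz = 9.8 × 1.4708 × 10⁻³ / 93 = 1.5499 × 10⁻⁴ s⁻² ≈ 1.55 × 10⁻⁴ s⁻².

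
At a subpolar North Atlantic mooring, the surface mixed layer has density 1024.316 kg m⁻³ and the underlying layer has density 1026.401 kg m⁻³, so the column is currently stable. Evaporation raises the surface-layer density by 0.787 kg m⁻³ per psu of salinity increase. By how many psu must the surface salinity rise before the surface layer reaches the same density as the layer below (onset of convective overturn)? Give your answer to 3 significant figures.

Density deficit of the surface layer: 1026.401 − 1024.316 = 2.085 kg m⁻³.
Required change = 2.085 / 0.787 = 2.65 psu.

2.65 psu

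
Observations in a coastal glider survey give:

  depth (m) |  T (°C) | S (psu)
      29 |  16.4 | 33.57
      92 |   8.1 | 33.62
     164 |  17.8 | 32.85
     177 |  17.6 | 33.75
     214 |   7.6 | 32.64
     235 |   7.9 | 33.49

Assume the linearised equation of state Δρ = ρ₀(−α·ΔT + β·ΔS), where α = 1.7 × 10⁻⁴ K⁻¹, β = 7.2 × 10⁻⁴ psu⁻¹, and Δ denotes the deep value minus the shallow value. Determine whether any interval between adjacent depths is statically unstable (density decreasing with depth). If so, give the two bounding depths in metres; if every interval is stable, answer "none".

Evaluate Δρ/ρ₀ = −αΔT + βΔS across each adjacent pair:
  29–92 m: −αΔT+βΔS = −(1.7 × 10⁻⁴)(-8.3)+(7.2 × 10⁻⁴)(+0.05) = 1.4 × 10⁻³ → stable
  92–164 m: −αΔT+βΔS = −(1.7 × 10⁻⁴)(+9.7)+(7.2 × 10⁻⁴)(-0.77) = -2.2 × 10⁻³ → UNSTABLE
  164–177 m: −αΔT+βΔS = −(1.7 × 10⁻⁴)(-0.2)+(7.2 × 10⁻⁴)(+0.90) = 6.8 × 10⁻⁴ → stable
  177–214 m: −αΔT+βΔS = −(1.7 × 10⁻⁴)(-10.0)+(7.2 × 10⁻⁴)(-1.11) = 9.0 × 10⁻⁴ → stable
  214–235 m: −αΔT+βΔS = −(1.7 × 10⁻⁴)(+0.3)+(7.2 × 10⁻⁴)(+0.85) = 5.6 × 10⁻⁴ → stable
The 92–164 m interval has Δρ < 0: lighter water underlies denser water.

92–164 m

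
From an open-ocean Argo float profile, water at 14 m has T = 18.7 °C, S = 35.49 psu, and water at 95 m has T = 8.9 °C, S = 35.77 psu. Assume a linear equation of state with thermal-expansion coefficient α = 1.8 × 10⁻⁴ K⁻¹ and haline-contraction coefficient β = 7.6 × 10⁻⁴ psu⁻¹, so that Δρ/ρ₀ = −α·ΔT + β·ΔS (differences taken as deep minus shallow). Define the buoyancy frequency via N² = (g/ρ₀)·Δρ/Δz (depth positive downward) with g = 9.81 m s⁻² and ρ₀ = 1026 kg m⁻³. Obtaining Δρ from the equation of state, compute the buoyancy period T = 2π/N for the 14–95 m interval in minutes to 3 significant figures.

6.77 min

ΔT = -9.8 K, ΔS = +0.28 psu (deep − shallow).
Δρ/ρ₀ = −αΔT + βΔS = 1.764 × 10⁻³ + 2.128 × 10⁻⁴ = 1.9768 × 10⁻³, so Δρ ≈ 2.028 kg m⁻³.
N² = (g/ρ₀)·Δρ/Δz = g·(Δρ/ρ₀)/Δz = 9.81 × 1.9768 × 10⁻³ / 81 = 2.3941 × 10⁻⁴ s⁻².
N = √(2.3941 × 10⁻⁴) = 0.015473 rad s⁻¹ → T = 2π/N = 406.07 s = 6.7678 min ≈ 6.77 min.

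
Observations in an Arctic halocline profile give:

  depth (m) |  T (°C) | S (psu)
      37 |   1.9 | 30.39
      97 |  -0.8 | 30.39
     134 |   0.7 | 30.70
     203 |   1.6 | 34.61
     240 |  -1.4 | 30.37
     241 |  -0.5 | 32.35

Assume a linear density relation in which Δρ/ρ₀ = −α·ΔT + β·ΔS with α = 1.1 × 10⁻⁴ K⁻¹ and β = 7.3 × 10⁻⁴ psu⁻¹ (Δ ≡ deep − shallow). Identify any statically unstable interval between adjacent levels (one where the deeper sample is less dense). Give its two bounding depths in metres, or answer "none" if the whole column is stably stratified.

203–240 m

Evaluate Δρ/ρ₀ = −αΔT + βΔS across each adjacent pair:
  37–97 m: −αΔT+βΔS = −(1.1 × 10⁻⁴)(-2.7)+(7.3 × 10⁻⁴)(+0.00) = 3.0 × 10⁻⁴ → stable
  97–134 m: −αΔT+βΔS = −(1.1 × 10⁻⁴)(+1.5)+(7.3 × 10⁻⁴)(+0.31) = 6.1 × 10⁻⁵ → stable
  134–203 m: −αΔT+βΔS = −(1.1 × 10⁻⁴)(+0.9)+(7.3 × 10⁻⁴)(+3.91) = 2.8 × 10⁻³ → stable
  203–240 m: −αΔT+βΔS = −(1.1 × 10⁻⁴)(-3.0)+(7.3 × 10⁻⁴)(-4.24) = -2.8 × 10⁻³ → UNSTABLE
  240–241 m: −αΔT+βΔS = −(1.1 × 10⁻⁴)(+0.9)+(7.3 × 10⁻⁴)(+1.98) = 1.3 × 10⁻³ → stable
The 203–240 m interval has Δρ < 0: lighter water underlies denser water.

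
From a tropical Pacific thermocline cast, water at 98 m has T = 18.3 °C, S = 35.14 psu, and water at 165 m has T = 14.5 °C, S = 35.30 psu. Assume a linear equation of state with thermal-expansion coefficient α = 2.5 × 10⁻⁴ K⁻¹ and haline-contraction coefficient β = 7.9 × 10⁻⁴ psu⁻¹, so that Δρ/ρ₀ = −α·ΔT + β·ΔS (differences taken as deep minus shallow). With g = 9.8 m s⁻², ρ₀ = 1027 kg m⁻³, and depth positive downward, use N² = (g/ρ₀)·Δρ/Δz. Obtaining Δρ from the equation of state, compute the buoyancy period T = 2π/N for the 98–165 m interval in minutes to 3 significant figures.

8.35 min

ΔT = -3.8 K, ΔS = +0.16 psu (deep − shallow).
Δρ/ρ₀ = −αΔT + βΔS = 9.50 × 10⁻⁴ + 1.264 × 10⁻⁴ = 1.0764 × 10⁻³, so Δρ ≈ 1.105 kg m⁻³.
N² = (g/ρ₀)·Δρ/Δz = g·(Δρ/ρ₀)/Δz = 9.8 × 1.0764 × 10⁻³ / 67 = 1.5744 × 10⁻⁴ s⁻².
N = √(1.5744 × 10⁻⁴) = 0.012548 rad s⁻¹ → T = 2π/N = 500.73 s = 8.3455 min ≈ 8.35 min.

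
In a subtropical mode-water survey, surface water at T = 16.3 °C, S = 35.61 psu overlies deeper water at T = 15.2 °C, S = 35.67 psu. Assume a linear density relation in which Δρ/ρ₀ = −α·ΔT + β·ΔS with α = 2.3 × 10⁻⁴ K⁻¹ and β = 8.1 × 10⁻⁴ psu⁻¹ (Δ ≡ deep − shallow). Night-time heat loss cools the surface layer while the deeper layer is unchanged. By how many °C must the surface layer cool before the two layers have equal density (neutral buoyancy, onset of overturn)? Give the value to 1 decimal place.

Neutral buoyancy requires Δρ = 0, i.e. −α(T_deep − T_surf′) + β(S_deep − S_surf) = 0.
T_surf′ = T_deep − (β/α)·ΔS = 15.2 − (8.1 × 10⁻⁴/2.3 × 10⁻⁴)·(+0.06) = 14.989 °C.
Cooling required: 16.3 − (14.989) = 1.311 °C.

1.3 °C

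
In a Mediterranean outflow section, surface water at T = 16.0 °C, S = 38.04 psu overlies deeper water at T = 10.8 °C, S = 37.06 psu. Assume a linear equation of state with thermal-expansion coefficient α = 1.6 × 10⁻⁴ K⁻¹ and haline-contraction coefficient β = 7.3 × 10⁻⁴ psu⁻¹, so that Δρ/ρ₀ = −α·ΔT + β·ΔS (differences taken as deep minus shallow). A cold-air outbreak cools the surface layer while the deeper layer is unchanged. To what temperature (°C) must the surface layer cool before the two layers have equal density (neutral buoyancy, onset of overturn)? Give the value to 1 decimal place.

Neutral buoyancy requires Δρ = 0, i.e. −α(T_deep − T_surf′) + β(S_deep − S_surf) = 0.
T_surf′ = T_deep − (β/α)·ΔS = 10.8 − (7.3 × 10⁻⁴/1.6 × 10⁻⁴)·(-0.98) = 15.271 °C.
Cooling required: 16.0 − (15.271) = 0.729 °C.

15.3 °C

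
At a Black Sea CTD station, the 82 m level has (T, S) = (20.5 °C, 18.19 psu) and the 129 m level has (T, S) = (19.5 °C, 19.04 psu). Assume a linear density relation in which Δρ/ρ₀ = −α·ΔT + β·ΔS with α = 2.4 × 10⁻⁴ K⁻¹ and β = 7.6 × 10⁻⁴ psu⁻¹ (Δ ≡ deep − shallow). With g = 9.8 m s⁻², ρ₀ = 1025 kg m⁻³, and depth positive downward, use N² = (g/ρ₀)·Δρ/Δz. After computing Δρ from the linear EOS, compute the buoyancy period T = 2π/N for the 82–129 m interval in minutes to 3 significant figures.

ΔT = -1.0 K, ΔS = +0.85 psu (deep − shallow).
Δρ/ρ₀ = −αΔT + βΔS = 2.40 × 10⁻⁴ + 6.46 × 10⁻⁴ = 8.86 × 10⁻⁴, so Δρ ≈ 0.9082 kg m⁻³.
N² = (g/ρ₀)·Δρ/Δz = g·(Δρ/ρ₀)/Δz = 9.8 × 8.86 × 10⁻⁴ / 47 = 1.8474 × 10⁻⁴ s⁻².
N = √(1.8474 × 10⁻⁴) = 0.013592 rad s⁻¹ → T = 2π/N = 462.27 s = 7.7045 min ≈ 7.70 min.

7.70 min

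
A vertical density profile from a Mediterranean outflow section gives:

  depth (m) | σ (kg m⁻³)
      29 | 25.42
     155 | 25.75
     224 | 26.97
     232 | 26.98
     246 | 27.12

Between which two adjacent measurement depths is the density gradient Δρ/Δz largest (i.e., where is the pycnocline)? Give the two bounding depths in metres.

155–224 m

Compute the density gradient over each adjacent pair:
  29–155 m: Δρ/Δz = 0.33/126 = 2.6 × 10⁻³ kg m⁻⁴
  155–224 m: Δρ/Δz = 1.22/69 = 0.018 kg m⁻⁴
  224–232 m: Δρ/Δz = 0.01/8 = 1.3 × 10⁻³ kg m⁻⁴
  232–246 m: Δρ/Δz = 0.14/14 = 0.010 kg m⁻⁴
The largest gradient is in the 155–224 m interval — the pycnocline.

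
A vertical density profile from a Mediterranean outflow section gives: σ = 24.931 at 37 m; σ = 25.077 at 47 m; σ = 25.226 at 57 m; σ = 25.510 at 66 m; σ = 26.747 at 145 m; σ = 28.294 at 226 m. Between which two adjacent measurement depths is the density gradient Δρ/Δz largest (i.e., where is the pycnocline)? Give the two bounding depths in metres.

Compute the density gradient over each adjacent pair:
  37–47 m: Δρ/Δz = 0.146/10 = 0.015 kg m⁻⁴
  47–57 m: Δρ/Δz = 0.149/10 = 0.015 kg m⁻⁴
  57–66 m: Δρ/Δz = 0.284/9 = 0.032 kg m⁻⁴
  66–145 m: Δρ/Δz = 1.237/79 = 0.016 kg m⁻⁴
  145–226 m: Δρ/Δz = 1.547/81 = 0.019 kg m⁻⁴
The largest gradient is in the 57–66 m interval — the pycnocline.

57–66 m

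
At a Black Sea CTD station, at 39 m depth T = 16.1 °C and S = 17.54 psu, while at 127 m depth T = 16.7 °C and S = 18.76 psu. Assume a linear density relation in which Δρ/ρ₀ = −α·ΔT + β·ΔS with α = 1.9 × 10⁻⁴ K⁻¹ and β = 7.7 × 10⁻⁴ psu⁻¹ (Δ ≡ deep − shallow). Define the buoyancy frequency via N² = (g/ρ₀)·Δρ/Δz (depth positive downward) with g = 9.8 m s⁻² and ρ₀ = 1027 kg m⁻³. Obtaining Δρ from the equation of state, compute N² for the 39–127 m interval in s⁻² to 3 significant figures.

9.19 × 10⁻⁵ s⁻²

ΔT = +0.6 K, ΔS = +1.22 psu (deep − shallow).
Δρ/ρ₀ = −αΔT + βΔS = -1.14 × 10⁻⁴ + 9.394 × 10⁻⁴ = 8.254 × 10⁻⁴, so Δρ ≈ 0.8477 kg m⁻³.
N² = (g/ρ₀)·Δρ/Δz = g·(Δρ/ρ₀)/Δz = 9.8 × 8.254 × 10⁻⁴ / 88 = 9.1920 × 10⁻⁵ s⁻² ≈ 9.19 × 10⁻⁵ s⁻².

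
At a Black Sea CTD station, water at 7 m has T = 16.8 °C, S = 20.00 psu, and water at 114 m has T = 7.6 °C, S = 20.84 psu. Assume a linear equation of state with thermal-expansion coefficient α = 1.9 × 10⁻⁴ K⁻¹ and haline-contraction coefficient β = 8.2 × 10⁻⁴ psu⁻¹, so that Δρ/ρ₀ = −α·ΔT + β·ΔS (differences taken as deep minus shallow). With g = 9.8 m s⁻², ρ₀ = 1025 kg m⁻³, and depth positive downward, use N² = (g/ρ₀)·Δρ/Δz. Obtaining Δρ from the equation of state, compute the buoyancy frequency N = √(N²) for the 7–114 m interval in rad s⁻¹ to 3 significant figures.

0.0149 rad s⁻¹

ΔT = -9.2 K, ΔS = +0.84 psu (deep − shallow).
Δρ/ρ₀ = −αΔT + βΔS = 1.748 × 10⁻³ + 6.888 × 10⁻⁴ = 2.4368 × 10⁻³, so Δρ ≈ 2.498 kg m⁻³.
N² = (g/ρ₀)·Δρ/Δz = g·(Δρ/ρ₀)/Δz = 9.8 × 2.4368 × 10⁻³ / 107 = 2.2318 × 10⁻⁴ s⁻².
N = √(2.2318 × 10⁻⁴) = 0.014939 rad s⁻¹ ≈ 0.0149 rad s⁻¹.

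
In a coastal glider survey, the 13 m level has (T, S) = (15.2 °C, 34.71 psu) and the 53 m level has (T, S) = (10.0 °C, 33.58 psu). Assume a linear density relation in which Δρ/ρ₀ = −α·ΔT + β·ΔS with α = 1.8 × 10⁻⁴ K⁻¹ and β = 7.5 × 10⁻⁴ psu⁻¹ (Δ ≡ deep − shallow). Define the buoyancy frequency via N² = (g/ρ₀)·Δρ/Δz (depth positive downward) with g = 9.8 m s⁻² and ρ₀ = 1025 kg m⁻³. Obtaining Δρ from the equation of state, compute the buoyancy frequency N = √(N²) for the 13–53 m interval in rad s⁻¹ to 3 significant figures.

ΔT = -5.2 K, ΔS = -1.13 psu (deep − shallow).
Δρ/ρ₀ = −αΔT + βΔS = 9.36 × 10⁻⁴ − 8.475 × 10⁻⁴ = 8.85 × 10⁻⁵, so Δρ ≈ 0.09071 kg m⁻³.
N² = (g/ρ₀)·Δρ/Δz = g·(Δρ/ρ₀)/Δz = 9.8 × 8.85 × 10⁻⁵ / 40 = 2.1683 × 10⁻⁵ s⁻².
N = √(2.1683 × 10⁻⁵) = 4.6565 × 10⁻³ rad s⁻¹ ≈ 4.66 × 10⁻³ rad s⁻¹.

4.66 × 10⁻³ rad s⁻¹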